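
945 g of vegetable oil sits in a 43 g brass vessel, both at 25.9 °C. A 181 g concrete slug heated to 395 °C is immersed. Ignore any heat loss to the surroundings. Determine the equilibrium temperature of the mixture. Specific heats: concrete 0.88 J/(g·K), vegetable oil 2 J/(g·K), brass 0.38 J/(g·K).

Taking heat into each body as positive, Σ m c ΔT = 0:
181·0.88·(T − 395) + 945·2·(T − 25.9) + 43·0.38·(T − 25.9) = 0
159.28(T − 395) + 1890(T − 25.9) + 16.34(T − 25.9) = 0
(159.28 + 1890 + 16.34) T = 159.28·395 + 1890·25.9 + 16.34·25.9
T ≈ 54.36 °C

T_f ≈ 54.4 °C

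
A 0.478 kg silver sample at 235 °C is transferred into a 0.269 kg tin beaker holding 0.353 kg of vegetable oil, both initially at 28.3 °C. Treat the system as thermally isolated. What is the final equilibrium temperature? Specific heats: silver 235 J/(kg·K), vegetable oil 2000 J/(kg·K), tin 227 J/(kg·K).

T_f ≈ 54.7 °C

T_f = Σ m_i c_i T_i / Σ m_i c_i:
T_f = (112.33*235 + 706*28.3 + 61.06*28.3) / (112.33 + 706 + 61.06)
    = 48105 / 879.39 ≈ 54.70 °C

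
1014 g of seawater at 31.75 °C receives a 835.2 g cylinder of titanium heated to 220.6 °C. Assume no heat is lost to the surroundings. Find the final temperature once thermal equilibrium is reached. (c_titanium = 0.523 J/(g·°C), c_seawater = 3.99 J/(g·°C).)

T_f ≈ 50.2 °C

Taking heat into each body as positive, Σ m c ΔT = 0:
835.2*0.523*(T − 220.6) + 1014*3.99*(T − 31.75) = 0
4482.7 T = 224816
T ≈ 50.15 °C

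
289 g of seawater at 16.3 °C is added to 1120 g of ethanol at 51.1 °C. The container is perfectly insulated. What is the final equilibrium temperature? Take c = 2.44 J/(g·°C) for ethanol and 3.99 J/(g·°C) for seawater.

T_f ≈ 40.8 °C

Conservation of energy gives ΣQ = 0:
1120×2.44×(T − 51.1) + 289×3.99×(T − 16.3) = 0
(2732.8 + 1153.1) T = 2732.8×51.1 + 1153.1×16.3
T = 158442/3885.9 ≈ 40.77 °C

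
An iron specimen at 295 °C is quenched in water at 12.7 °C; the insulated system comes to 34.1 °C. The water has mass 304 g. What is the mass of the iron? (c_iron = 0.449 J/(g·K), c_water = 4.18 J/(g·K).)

m ≈ 232 g

|Q_iron| = |Q_water|:
m×0.449×(295 − 34.1) = 304×4.18×(34.1 − 12.7)
117.14 m = 27193  ⇒  m ≈ 232.1 g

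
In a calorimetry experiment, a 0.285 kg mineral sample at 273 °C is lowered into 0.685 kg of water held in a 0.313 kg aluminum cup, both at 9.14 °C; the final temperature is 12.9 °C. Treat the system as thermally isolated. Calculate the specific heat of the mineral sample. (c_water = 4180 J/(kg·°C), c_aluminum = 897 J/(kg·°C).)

c ≈ 159 J/(kg·°C)

Net heat exchanged in the isolated system is zero:
0.285×c×(12.9 − 273) + 0.685×4180×(12.9 − 9.14) + 0.313×897×(12.9 − 9.14) = 0
-74.13 c = -11822
c = -11822/-74.13 ≈ 159.5 J/(kg·°C)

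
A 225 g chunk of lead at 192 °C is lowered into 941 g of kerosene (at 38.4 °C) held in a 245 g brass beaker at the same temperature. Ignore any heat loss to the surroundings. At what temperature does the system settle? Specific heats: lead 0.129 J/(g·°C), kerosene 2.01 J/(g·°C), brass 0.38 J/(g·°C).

Taking heat into each body as positive, Σ m c ΔT = 0:
225*0.129*(T − 192) + 941*2.01*(T − 38.4) + 245*0.38*(T − 38.4) = 0
29.03(T − 192) + 1891.4(T − 38.4) + 93.1(T − 38.4) = 0
2013.5 T = 81778
T = 81778/2013.5 ≈ 40.61 °C

T_f ≈ 40.6 °C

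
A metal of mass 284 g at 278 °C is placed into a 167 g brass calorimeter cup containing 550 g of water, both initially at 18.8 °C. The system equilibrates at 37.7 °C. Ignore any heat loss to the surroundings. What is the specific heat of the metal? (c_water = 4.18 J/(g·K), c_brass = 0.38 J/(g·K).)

Setting the total heat transfer to zero:
284×c×(37.7 − 278) + 550×4.18×(37.7 − 18.8) + 167×0.38×(37.7 − 18.8) = 0
-68245 c = -44650
c = -44650/-68245 ≈ 0.6543 J/(g·K)

c ≈ 0.654 J/(g·K)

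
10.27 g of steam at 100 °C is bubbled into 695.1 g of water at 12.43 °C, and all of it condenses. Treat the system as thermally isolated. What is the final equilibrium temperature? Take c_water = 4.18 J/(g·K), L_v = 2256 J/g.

Energy balance with sensible and latent terms:
steam→water at 100 °C releases m L_v = 10.27×2256 = 23169; condensate cools 100→T: 10.27×4.18×(T − 100) = 42.93(T − 100); water warms: 695.1×4.18×(T − 12.43) = 2905.5(T − 12.43)
2948.4 T = 23169 + 4292.9 + 36116 = 63578
T ≈ 21.56 °C — below 100 °C, confirming all the steam condensed.

T_f ≈ 21.6 °C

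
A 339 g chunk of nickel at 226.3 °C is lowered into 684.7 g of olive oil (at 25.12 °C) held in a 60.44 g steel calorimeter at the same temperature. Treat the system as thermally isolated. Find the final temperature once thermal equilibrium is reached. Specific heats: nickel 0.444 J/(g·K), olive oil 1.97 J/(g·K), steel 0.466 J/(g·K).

T_f ≈ 44.9 °C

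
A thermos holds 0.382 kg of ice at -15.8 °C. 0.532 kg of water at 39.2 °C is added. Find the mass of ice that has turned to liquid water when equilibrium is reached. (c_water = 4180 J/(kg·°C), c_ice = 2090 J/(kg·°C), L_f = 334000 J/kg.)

m_melted ≈ 0.223 kg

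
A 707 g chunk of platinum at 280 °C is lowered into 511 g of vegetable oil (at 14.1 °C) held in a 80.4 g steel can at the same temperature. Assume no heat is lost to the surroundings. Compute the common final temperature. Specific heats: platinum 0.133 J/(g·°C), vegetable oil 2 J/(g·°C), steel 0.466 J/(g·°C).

Net heat exchanged in the isolated system is zero:
707·0.133·(T − 280) + 511·2·(T − 14.1) + 80.4·0.466·(T − 14.1) = 0
94.03(T − 280) + 1022(T − 14.1) + 37.47(T − 14.1) = 0
(94.03 + 1022 + 37.47) T = 94.03·280 + 1022·14.1 + 37.47·14.1
T = 41267/1153.5 ≈ 35.78 °C

T_f ≈ 35.8 °C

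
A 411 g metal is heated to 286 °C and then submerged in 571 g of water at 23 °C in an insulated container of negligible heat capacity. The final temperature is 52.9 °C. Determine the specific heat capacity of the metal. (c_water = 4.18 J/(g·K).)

Let T be the final temperature. ΣQ_i = 0:
411·c·(52.9 − 286) + 571·4.18·(52.9 − 23) = 0
-95804 c = -71365
c = -71365/-95804 ≈ 0.7449 J/(g·K)

c ≈ 0.745 J/(g·K)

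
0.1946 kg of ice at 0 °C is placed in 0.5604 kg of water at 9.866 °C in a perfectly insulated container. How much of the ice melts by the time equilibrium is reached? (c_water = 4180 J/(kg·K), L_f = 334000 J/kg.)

m_melted ≈ 0.0692 kg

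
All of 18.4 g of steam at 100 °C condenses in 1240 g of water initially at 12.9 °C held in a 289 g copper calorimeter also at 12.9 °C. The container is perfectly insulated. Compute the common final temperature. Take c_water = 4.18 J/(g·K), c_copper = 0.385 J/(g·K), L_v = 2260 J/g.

Let T be the final temperature. ΣQ_i = 0:
steam→water at 100 °C releases m L_v = 18.4×2260 = 41584
  condensate cools 100→T: 18.4×4.18×(T − 100) = 76.91(T − 100)
  water warms: 1240×4.18×(T − 12.9) = 5183.2(T − 12.9)
  cup: 111.27(T − 12.9)
5371.4 T = 41584 + 7691.2 + 68299 = 117574
T ≈ 21.89 °C (< 100 °C, so full condensation is consistent).

T_f ≈ 21.9 °C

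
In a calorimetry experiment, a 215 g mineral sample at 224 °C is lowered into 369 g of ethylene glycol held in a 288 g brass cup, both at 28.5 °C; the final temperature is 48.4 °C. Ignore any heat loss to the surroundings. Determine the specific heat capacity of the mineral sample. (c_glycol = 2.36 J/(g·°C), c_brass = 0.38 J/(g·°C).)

c ≈ 0.517 J/(g·°C)

Net heat exchanged in the isolated system is zero:
215×c×(48.4 − 224) + 369×2.36×(48.4 − 28.5) + 288×0.38×(48.4 − 28.5) = 0
-37754 c = -19508
c = -19508/-37754 ≈ 0.5167 J/(g·°C)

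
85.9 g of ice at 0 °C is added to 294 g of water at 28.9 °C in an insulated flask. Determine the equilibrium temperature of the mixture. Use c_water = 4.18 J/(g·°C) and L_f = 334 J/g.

T_f ≈ 4.3 °C

Taking heat into each body as positive, Σ m c ΔT = 0:
latent heat to melt: 85.9·334 = 28691
  warm the meltwater: 359.06 T
  water cools: 294·4.18·(T − 28.9) = 1228.9(T − 28.9)
1588 T = 35516 − 28691 = 6825.2
T ≈ 4.30 °C (positive, so assuming full melt was valid).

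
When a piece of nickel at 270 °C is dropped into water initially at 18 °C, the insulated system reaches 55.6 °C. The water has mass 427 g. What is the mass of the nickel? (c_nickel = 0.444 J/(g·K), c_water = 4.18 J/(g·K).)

m ≈ 705 g

Heat lost by the nickel = heat gained by the water:
m·0.444·(270 − 55.6) = 427·4.18·(55.6 − 18)
95.19 m = 67111  ⇒  m ≈ 705 g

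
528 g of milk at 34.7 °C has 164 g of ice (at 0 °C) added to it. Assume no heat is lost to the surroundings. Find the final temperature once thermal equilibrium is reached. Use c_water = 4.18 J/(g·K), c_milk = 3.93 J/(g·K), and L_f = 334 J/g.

T_f ≈ 6.2 °C

Net heat exchanged in the isolated system is zero:
latent heat to melt: 164×334 = 54776
  warm the meltwater: 685.52 T
  milk cools: 528×3.93×(T − 34.7) = 2075(T − 34.7)
2760.6 T = 72004 − 54776 = 17228
T ≈ 6.24 °C — above 0 °C, consistent with complete melting.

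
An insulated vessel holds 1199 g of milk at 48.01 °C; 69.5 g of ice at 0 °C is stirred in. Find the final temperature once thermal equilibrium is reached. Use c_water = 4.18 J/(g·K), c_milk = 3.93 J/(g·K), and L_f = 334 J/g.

T_f ≈ 40.6 °C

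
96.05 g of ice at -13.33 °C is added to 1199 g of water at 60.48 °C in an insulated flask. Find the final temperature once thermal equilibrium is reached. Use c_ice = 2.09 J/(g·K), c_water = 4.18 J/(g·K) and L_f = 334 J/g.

T_f ≈ 49.6 °C

Setting the total heat transfer to zero:
ice -13.33→0 °C: 96.05·2.09·13.33 = 2675.9
  latent heat to melt: 96.05·334 = 32081
  warm the meltwater: 401.49 T
  water cools: 1199·4.18·(T − 60.48) = 5011.8(T − 60.48)
5413.3 T = 303115 − 34757 = 268358
T ≈ 49.57 °C (positive, so assuming full melt was valid).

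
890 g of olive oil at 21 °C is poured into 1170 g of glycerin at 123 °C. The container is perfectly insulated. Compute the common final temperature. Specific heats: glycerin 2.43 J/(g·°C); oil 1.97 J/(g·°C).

T_f ≈ 84.1 °C

Setting the total heat transfer to zero:
1170·2.43·(T − 123) + 890·1.97·(T − 21) = 0
2843.1(T − 123) + 1753.3(T − 21) = 0
(2843.1 + 1753.3) T = 2843.1·123 + 1753.3·21
T ≈ 84.09 °C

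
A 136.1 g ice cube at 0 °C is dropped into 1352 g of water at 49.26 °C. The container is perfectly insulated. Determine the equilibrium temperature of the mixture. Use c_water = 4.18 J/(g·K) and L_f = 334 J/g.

Conservation of energy gives ΣQ = 0:
latent heat to melt: 136.1×334 = 45457
  warm the meltwater: 568.9 T
  water: 5651.4(T − 49.26)
6220.3 T = 278386 − 45457 = 232929
T ≈ 37.45 °C. Since T > 0 °C, the all-ice-melts assumption holds.

T_f ≈ 37.4 °C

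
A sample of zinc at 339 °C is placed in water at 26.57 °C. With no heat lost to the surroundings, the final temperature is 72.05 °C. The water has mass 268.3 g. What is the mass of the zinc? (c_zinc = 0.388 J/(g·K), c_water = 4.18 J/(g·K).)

m ≈ 492 g

Heat lost by the zinc = heat gained by the water:
m·0.388·(339 − 72.05) = 268.3·4.18·(72.05 − 26.57)
103.58 m = 51006  ⇒  m ≈ 492.4 g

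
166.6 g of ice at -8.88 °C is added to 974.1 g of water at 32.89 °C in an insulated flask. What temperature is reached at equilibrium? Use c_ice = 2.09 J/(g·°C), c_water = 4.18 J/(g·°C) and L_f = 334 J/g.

Setting the total heat transfer to zero:
ice -8.88→0 °C: 166.6×2.09×8.88 = 3092
  fusion: m_ice L_f = 166.6×334 = 55644
  meltwater 0→T: 166.6×4.18×T = 696.39 T
  water: 4071.7(T − 32.89)
4768.1 T = 133919 − 58736 = 75183
T ≈ 15.77 °C. Since T > 0 °C, the all-ice-melts assumption holds.

T_f ≈ 15.8 °C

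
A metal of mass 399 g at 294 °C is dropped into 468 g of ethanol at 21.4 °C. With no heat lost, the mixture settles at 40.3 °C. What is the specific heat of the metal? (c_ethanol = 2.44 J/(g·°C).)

c ≈ 0.213 J/(g·°C)

Setting the total heat transfer to zero:
399·c·(40.3 − 294) + 468·2.44·(40.3 − 21.4) = 0
-101226 c = -21582
c = -21582/-101226 ≈ 0.2132 J/(g·°C)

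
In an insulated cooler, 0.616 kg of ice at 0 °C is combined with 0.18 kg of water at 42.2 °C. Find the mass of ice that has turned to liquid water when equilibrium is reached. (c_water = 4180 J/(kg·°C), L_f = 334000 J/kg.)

Heat available from the water dropping to 0 °C: 0.18·4180·42.2 = 31751 J.
Fully melting the ice requires m_ice L_f = 0.616·334000 = 205744 J.
That's not enough to melt it all — equilibrium is at 0 °C with ice remaining.
m_melted·334000 = 31751  ⇒  m_melted ≈ 0.09506 kg.

m_melted ≈ 0.0951 kg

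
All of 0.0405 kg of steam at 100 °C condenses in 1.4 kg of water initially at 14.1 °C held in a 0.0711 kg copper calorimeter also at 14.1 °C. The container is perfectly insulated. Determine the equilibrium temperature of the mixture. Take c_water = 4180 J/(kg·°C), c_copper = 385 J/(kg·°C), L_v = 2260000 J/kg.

T_f ≈ 31.6 °C

Setting the total heat transfer to zero:
latent heat released on condensation: 0.0405·2260000 = 91530; condensed water 100 °C→T: 169.29(T − 100); original water: 5852(T − 14.1); copper cup: 0.0711·385·(T − 14.1) = 27.37(T − 14.1)
6048.7 T = 91530 + 16929 + 82899 = 191358
T ≈ 31.64 °C (< 100 °C, so full condensation is consistent).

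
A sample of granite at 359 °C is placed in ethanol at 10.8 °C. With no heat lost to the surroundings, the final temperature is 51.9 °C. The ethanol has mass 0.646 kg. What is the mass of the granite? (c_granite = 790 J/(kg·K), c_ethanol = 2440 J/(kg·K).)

m ≈ 0.267 kg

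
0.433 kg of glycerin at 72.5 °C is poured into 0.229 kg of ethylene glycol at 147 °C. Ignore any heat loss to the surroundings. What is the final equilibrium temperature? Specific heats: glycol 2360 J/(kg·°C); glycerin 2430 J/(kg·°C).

T_f ≈ 97.8 °C

Set heat shed by the hot body equal to heat absorbed by the cold body:
0.229*2360*(147 − T) = 0.433*2430*(T − 72.5)
540.44(147 − T) = 1052.2(T − 72.5)
1592.6 T = 155728  ⇒  T ≈ 97.78 °C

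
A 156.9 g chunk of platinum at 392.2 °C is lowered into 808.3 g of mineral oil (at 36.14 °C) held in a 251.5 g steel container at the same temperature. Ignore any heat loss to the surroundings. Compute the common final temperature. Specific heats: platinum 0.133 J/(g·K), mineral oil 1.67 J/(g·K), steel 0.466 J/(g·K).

T_f = Σ m_i c_i T_i / Σ m_i c_i:
T_f = (20.87×392.2 + 1349.9×36.14 + 117.2×36.14) / (20.87 + 1349.9 + 117.2)
    = 61204 / 1487.9 ≈ 41.13 °C

T_f ≈ 41.1 °C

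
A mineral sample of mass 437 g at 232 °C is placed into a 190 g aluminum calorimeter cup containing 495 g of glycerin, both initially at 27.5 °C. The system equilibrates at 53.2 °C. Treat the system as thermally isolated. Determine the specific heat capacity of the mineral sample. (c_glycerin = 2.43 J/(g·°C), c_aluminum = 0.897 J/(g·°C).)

Net heat exchanged in the isolated system is zero:
437×c×(53.2 − 232) + 495×2.43×(53.2 − 27.5) + 190×0.897×(53.2 − 27.5) = 0
-78136 c = -35293
c = -35293/-78136 ≈ 0.4517 J/(g·°C)

c ≈ 0.452 J/(g·°C)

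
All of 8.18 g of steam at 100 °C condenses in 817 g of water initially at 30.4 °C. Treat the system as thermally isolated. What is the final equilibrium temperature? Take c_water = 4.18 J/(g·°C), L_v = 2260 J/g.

T_f ≈ 36.4 °C

Heat gained plus heat lost sum to zero:
latent heat released on condensation: 8.18·2260 = 18487
  condensed water 100 °C→T: 34.19(T − 100)
  original water: 3415.1(T − 30.4)
3449.3 T = 18487 + 3419.2 + 103818 = 125724
T ≈ 36.45 °C, under the boiling point, so the assumption holds.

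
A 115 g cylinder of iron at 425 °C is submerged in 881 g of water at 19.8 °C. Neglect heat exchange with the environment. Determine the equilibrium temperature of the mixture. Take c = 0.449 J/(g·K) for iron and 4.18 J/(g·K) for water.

T_f ≈ 25.4 °C

Heat gained plus heat lost sum to zero:
115*0.449*(T − 425) + 881*4.18*(T − 19.8) = 0
51.63(T − 425) + 3682.6(T − 19.8) = 0
3734.2 T = 94860
T = 94860 / 3734.2 = 25.4 °C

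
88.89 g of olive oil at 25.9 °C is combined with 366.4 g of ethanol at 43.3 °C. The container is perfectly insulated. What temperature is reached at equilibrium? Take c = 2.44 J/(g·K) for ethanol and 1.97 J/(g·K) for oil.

T_f ≈ 40.5 °C

Conservation of energy gives ΣQ = 0:
366.4*2.44*(T − 43.3) + 88.89*1.97*(T − 25.9) = 0
894.02(T − 43.3) + 175.11(T − 25.9) = 0
1069.1 T = 43246
T = 43246 / 1069.1 = 40.5 °C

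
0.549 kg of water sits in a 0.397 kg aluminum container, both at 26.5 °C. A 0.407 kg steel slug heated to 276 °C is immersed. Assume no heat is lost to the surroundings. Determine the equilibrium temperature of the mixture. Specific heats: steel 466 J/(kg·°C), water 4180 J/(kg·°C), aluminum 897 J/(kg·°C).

T_f ≈ 43.2 °C

With ΣQ=0 the equilibrium temperature is the m·c-weighted mean:
T_f = (189.66·276 + 2294.8·26.5 + 356.11·26.5) / (189.66 + 2294.8 + 356.11)
    = 122596 / 2840.6 ≈ 43.16 °C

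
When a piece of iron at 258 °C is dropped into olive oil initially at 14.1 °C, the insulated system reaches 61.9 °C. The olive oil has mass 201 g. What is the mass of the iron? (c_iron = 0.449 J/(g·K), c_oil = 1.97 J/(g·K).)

m ≈ 215 g

Heat lost by the iron = heat gained by the oil:
m·0.449·(258 − 61.9) = 201·1.97·(61.9 − 14.1)
88.05 m = 18927  ⇒  m ≈ 215 g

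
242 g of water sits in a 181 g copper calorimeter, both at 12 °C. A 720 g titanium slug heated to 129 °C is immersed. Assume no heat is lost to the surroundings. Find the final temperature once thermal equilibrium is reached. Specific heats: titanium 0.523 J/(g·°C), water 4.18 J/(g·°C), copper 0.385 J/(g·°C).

T_f ≈ 42.2 °C

Taking heat into each body as positive, Σ m c ΔT = 0:
720·0.523·(T − 129) + 242·4.18·(T − 12) + 181·0.385·(T − 12) = 0
376.56(T − 129) + 1011.6(T − 12) + 69.69(T − 12) = 0
1457.8 T = 61551
T = 61551 / 1457.8 = 42.2 °C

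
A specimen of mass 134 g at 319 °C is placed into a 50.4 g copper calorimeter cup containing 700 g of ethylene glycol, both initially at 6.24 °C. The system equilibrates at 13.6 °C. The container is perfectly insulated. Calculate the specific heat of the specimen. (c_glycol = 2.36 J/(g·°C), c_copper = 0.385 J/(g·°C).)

Heat gained plus heat lost sum to zero:
134×c×(13.6 − 319) + 700×2.36×(13.6 − 6.24) + 50.4×0.385×(13.6 − 6.24) = 0
-40924 c = -12302
c = -12302/-40924 ≈ 0.3006 J/(g·°C)

c ≈ 0.301 J/(g·°C)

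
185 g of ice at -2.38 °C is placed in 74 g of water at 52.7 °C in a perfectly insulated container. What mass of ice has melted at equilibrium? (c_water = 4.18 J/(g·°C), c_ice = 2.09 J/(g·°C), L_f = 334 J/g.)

Heat available from the water dropping to 0 °C: 74·4.18·52.7 = 16301 J.
Of that, 185·2.09·2.38 = 920.23 J goes to bring the ice to 0 °C, leaving 15381 J.
Melting all 185 g of ice would need 185·334 = 61790 J.
15381 J < 61790 J, so only part of the ice melts and the system sits at 0 °C.
m_melt = 15381 / L_f = 46.05 g.

m_melted ≈ 46.1 g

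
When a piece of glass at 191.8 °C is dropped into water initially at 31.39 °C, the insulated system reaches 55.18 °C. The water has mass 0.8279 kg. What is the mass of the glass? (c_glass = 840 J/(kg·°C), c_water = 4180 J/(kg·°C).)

m ≈ 0.717 kg

Energy conservation, ΣQ = 0:
m×840×(55.18 − 191.8) + 0.8279×4180×(55.18 − 31.39) = 0
-114761 m = -82328
m = -82328/-114761 ≈ 0.7174 kg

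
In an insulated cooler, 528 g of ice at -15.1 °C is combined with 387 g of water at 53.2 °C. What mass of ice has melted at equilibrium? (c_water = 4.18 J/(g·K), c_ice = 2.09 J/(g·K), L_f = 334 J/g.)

Water can give up m c ΔT = 387×4.18×53.2 = 86060 J before reaching 0 °C.
Warming the ice to 0 °C takes 528×2.09×15.1 = 16663 J, leaving 69396 J for melting.
To melt every bit of ice: 528×334 = 176352 J.
69396 J < 176352 J, so only part of the ice melts and the system sits at 0 °C.
Mass melted = 69396/334 ≈ 207.8 g.

m_melted ≈ 208 g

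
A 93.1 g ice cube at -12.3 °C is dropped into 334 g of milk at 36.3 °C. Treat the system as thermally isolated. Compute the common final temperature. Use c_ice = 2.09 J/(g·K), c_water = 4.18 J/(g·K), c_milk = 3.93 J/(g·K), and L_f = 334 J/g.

Energy balance with sensible and latent terms:
ice -12.3→0 °C: 93.1·2.09·12.3 = 2393.3
  melt ice: 93.1·334 = 31095
  meltwater 0→T: 93.1·4.18·T = 389.16 T
  milk cools: 334·3.93·(T − 36.3) = 1312.6(T − 36.3)
1701.8 T = 47648 − 33489 = 14159
T ≈ 8.32 °C (positive, so assuming full melt was valid).

T_f ≈ 8.3 °C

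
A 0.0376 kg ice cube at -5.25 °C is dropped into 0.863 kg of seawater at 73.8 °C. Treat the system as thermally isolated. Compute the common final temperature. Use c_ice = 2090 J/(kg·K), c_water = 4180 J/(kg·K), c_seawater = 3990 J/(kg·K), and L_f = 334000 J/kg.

T_f ≈ 67.0 °C

Taking heat into each body as positive, Σ m c ΔT = 0:
warm ice to 0 °C: 0.0376×2090×(0 − (-5.25)) = 412.57; fusion: m_ice L_f = 0.0376×334000 = 12558; meltwater 0→T: 0.0376×4180×T = 157.17 T; seawater cools: 0.863×3990×(T − 73.8) = 3443.4(T − 73.8)
3600.5 T = 254121 − 12971 = 241150
T ≈ 66.98 °C. Since T > 0 °C, the all-ice-melts assumption holds.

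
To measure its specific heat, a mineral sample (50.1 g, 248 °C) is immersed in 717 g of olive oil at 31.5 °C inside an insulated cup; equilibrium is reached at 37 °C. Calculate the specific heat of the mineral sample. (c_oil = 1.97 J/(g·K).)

Heat lost by the mineral sample = heat gained by the oil:
50.1·c·(248 − 37) = 717·1.97·(37 − 31.5)
10571 c = 7768.7  ⇒  c ≈ 0.7349 J/(g·K)

c ≈ 0.735 J/(g·K)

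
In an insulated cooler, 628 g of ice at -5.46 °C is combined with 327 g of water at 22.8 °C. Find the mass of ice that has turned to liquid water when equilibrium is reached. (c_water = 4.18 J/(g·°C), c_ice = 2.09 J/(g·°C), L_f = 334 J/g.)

Water can give up m c ΔT = 327·4.18·22.8 = 31164 J before reaching 0 °C.
Of that, 628·2.09·5.46 = 7166.4 J goes to bring the ice to 0 °C, leaving 23998 J.
Fully melting the ice requires m_ice L_f = 628·334 = 209752 J.
23998 J < 209752 J, so only part of the ice melts and the system sits at 0 °C.
m_melted·334 = 23998  ⇒  m_melted ≈ 71.85 g.

m_melted ≈ 71.9 g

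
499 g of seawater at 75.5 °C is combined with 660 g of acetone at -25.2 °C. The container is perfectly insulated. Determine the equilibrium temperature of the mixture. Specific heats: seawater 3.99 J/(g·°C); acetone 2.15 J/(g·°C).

Heat lost by the seawater equals heat gained by the acetone:
499*3.99*(75.5 − T) = 660*2.15*(T − (-25.2))
1991(75.5 − T) = 1419(T − (-25.2))
3410 T = 114562  ⇒  T ≈ 33.60 °C

T_f ≈ 33.6 °C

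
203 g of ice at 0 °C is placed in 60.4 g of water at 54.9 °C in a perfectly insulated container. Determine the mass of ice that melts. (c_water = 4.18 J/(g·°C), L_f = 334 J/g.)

Heat available from the water dropping to 0 °C: 60.4×4.18×54.9 = 13861 J.
Melting all 203 g of ice would need 203×334 = 67802 J.
That's not enough to melt it all — equilibrium is at 0 °C with ice remaining.
m_melt = 13861 / L_f = 41.5 g.

m_melted ≈ 41.5 g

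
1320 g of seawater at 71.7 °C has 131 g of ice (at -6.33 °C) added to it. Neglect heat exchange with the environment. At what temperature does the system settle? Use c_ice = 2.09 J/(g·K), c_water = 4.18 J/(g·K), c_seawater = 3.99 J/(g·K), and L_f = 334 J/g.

T_f ≈ 57.1 °C

Sum of m c ΔT and latent-heat terms is zero:
ice -6.33→0 °C: 131×2.09×6.33 = 1733.1; melt ice: 131×334 = 43754; meltwater 0→T: 131×4.18×T = 547.58 T; seawater cools: 1320×3.99×(T − 71.7) = 5266.8(T − 71.7)
5814.4 T = 377630 − 45487 = 332142
T ≈ 57.12 °C (positive, so assuming full melt was valid).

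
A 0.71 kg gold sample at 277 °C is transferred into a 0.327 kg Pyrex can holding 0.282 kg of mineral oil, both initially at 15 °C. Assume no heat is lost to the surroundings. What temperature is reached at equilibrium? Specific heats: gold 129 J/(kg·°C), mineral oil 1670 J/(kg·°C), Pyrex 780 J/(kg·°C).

T_f ≈ 44.4 °C

Net heat exchanged in the isolated system is zero:
0.71·129·(T − 277) + 0.282·1670·(T − 15) + 0.327·780·(T − 15) = 0
(91.59 + 470.94 + 255.06) T = 91.59·277 + 470.94·15 + 255.06·15
T = 36260 / 817.59 = 44.4 °C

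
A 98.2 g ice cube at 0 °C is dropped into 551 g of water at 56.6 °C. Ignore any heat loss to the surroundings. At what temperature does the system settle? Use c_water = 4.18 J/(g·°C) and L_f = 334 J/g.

T_f ≈ 36.0 °C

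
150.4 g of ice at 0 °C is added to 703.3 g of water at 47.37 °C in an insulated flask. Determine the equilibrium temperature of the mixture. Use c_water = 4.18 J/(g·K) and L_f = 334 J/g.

Setting the total heat transfer to zero:
latent heat to melt: 150.4×334 = 50234; warm the meltwater: 628.67 T; water cools: 703.3×4.18×(T − 47.37) = 2939.8(T − 47.37)
3568.5 T = 139258 − 50234 = 89024
T ≈ 24.95 °C — above 0 °C, consistent with complete melting.

T_f ≈ 24.9 °C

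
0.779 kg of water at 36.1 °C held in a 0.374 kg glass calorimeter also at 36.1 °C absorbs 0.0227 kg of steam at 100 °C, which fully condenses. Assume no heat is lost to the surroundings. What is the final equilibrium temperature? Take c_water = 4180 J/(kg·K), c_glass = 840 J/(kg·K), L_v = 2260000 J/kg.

Heat gained plus heat lost sum to zero:
steam→water at 100 °C releases m L_v = 0.0227×2260000 = 51302
  condensed water 100 °C→T: 94.89(T − 100)
  water warms: 0.779×4180×(T − 36.1) = 3256.2(T − 36.1)
  cup: 314.16(T − 36.1)
3665.3 T = 51302 + 9488.6 + 128891 = 189681
T ≈ 51.75 °C — below 100 °C, confirming all the steam condensed.

T_f ≈ 51.8 °C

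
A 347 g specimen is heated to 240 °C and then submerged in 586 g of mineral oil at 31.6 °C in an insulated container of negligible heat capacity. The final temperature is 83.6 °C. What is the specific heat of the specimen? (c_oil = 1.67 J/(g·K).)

c ≈ 0.938 J/(g·K)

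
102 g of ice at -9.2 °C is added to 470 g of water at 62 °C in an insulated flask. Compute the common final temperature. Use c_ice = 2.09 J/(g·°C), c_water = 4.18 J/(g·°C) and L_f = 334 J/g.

Heat gained plus heat lost sum to zero:
warm ice to 0 °C: 102×2.09×(0 − (-9.2)) = 1961.3; latent heat to melt: 102×334 = 34068; meltwater 0→T: 102×4.18×T = 426.36 T; water cools: 470×4.18×(T − 62) = 1964.6(T − 62)
2391 T = 121805 − 36029 = 85776
T ≈ 35.88 °C — above 0 °C, consistent with complete melting.

T_f ≈ 35.9 °C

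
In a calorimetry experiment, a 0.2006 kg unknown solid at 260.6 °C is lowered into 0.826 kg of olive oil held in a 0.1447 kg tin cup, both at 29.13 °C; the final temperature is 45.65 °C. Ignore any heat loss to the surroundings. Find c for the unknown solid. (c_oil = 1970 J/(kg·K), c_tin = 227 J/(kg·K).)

Energy conservation, ΣQ = 0:
0.2006×c×(45.65 − 260.6) + 0.826×1970×(45.65 − 29.13) + 0.1447×227×(45.65 − 29.13) = 0
-43.12 c = -27424
c = -27424/-43.12 ≈ 636 J/(kg·K)

c ≈ 636 J/(kg·K)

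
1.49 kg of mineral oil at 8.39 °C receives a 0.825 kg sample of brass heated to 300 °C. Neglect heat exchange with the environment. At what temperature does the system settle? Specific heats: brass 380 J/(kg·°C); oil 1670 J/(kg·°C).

T_f ≈ 41.0 °C

Heat lost by the brass equals heat gained by the oil:
0.825*380*(300 − T) = 1.49*1670*(T − 8.39)
313.5(300 − T) = 2488.3(T − 8.39)
2801.8 T = 114927  ⇒  T ≈ 41.02 °C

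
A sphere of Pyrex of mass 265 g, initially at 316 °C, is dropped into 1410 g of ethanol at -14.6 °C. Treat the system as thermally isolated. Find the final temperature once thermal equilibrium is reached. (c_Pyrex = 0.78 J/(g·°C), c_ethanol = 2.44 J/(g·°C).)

With ΣQ=0 the equilibrium temperature is the m·c-weighted mean:
T_f = (206.7×316 + 3440.4×(-14.6)) / (206.7 + 3440.4)
    = 15087 / 3647.1 ≈ 4.14 °C

T_f ≈ 4.1 °C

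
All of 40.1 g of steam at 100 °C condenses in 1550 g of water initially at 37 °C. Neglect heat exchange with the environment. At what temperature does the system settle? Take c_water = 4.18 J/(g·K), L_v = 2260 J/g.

T_f ≈ 52.2 °C

Sum of m c ΔT and latent-heat terms is zero:
condense steam: −40.1·2260 = −90626; condensed water 100 °C→T: 167.62(T − 100); original water: 6479(T − 37)
6646.6 T = 90626 + 16762 + 239723 = 347111
T ≈ 52.22 °C, under the boiling point, so the assumption holds.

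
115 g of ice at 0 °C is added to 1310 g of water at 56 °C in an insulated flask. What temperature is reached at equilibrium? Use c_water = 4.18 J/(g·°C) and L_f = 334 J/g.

Setting the total heat transfer to zero:
fusion: m_ice L_f = 115×334 = 38410; warm the meltwater: 480.7 T; water: 5475.8(T − 56)
5956.5 T = 306645 − 38410 = 268235
T ≈ 45.03 °C (positive, so assuming full melt was valid).

T_f ≈ 45.0 °C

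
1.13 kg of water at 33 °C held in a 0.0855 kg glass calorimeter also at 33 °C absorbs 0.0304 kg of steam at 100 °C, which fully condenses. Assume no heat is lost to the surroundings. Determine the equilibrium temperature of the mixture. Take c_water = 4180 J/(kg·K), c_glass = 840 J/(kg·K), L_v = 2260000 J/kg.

T_f ≈ 48.7 °C

Setting the total heat transfer to zero:
condense steam: −0.0304·2260000 = −68704
  condensed water 100 °C→T: 127.07(T − 100)
  original water: 4723.4(T − 33)
  glass cup: 0.0855·840·(T − 33) = 71.82(T − 33)
4922.3 T = 68704 + 12707 + 158242 = 239653
T ≈ 48.69 °C (< 100 °C, so full condensation is consistent).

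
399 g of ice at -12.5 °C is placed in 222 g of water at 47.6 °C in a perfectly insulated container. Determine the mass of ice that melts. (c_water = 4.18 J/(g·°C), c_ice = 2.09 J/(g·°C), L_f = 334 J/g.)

m_melted ≈ 101 g

Heat available from the water dropping to 0 °C: 222×4.18×47.6 = 44171 J.
Of that, 399×2.09×12.5 = 10424 J goes to bring the ice to 0 °C, leaving 33747 J.
Fully melting the ice requires m_ice L_f = 399×334 = 133266 J.
33747 J < 133266 J, so only part of the ice melts and the system sits at 0 °C.
m_melted×334 = 33747  ⇒  m_melted ≈ 101 g.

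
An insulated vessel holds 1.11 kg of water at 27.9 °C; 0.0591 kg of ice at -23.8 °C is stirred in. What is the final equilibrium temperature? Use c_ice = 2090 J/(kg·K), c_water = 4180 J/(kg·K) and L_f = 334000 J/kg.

T_f ≈ 21.8 °C

Setting the total heat transfer to zero:
ice -23.8→0 °C: 0.0591×2090×23.8 = 2939.8; latent heat to melt: 0.0591×334000 = 19739; warm the meltwater: 247.04 T; water: 4639.8(T − 27.9)
4886.8 T = 129450 − 22679 = 106771
T ≈ 21.85 °C — above 0 °C, consistent with complete melting.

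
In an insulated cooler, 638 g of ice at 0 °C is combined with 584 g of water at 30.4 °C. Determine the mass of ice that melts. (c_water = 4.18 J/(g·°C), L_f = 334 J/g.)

Cooling the water to 0 °C releases 584·4.18·30.4 = 74210 J.
To melt every bit of ice: 638·334 = 213092 J.
That's not enough to melt it all — equilibrium is at 0 °C with ice remaining.
m_melt = 74210 / L_f = 222.2 g.

m_melted ≈ 222 g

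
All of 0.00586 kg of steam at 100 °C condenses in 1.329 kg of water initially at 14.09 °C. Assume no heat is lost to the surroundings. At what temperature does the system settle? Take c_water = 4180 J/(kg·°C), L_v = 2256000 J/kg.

T_f ≈ 16.8 °C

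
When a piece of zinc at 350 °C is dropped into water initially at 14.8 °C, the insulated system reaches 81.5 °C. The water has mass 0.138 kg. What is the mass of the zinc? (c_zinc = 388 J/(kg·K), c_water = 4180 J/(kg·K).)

m ≈ 0.369 kg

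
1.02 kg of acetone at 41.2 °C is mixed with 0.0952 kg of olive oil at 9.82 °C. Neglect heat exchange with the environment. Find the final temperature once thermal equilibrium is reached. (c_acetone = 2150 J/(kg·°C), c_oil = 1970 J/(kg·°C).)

Energy conservation, ΣQ = 0:
1.02×2150×(T − 41.2) + 0.0952×1970×(T − 9.82) = 0
(2193 + 187.54) T = 2193×41.2 + 187.54×9.82
T = 92193/2380.5 ≈ 38.73 °C

T_f ≈ 38.7 °C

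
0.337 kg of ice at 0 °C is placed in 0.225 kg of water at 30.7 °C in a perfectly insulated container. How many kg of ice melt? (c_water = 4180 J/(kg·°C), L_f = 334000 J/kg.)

m_melted ≈ 0.0864 kg

Heat available from the water dropping to 0 °C: 0.225·4180·30.7 = 28873 J.
Melting all 0.337 kg of ice would need 0.337·334000 = 112558 J.
Since 28873 < 112558 J, not all the ice melts; equilibrium is at 0 °C.
Mass melted = 28873/334000 ≈ 0.08645 kg.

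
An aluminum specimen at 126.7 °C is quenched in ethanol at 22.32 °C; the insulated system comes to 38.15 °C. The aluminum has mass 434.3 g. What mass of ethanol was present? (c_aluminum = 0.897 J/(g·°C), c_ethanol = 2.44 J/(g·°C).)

m ≈ 893 g

|Q_aluminum| = |Q_ethanol|:
434.3×0.897×(126.7 − 38.15) = m×2.44×(38.15 − 22.32)
38.63 m = 34496  ⇒  m ≈ 893.1 g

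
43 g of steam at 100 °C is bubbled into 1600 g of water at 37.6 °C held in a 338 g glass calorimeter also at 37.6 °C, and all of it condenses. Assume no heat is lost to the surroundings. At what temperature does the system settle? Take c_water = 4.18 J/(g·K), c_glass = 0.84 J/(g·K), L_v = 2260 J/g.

T_f ≈ 52.8 °C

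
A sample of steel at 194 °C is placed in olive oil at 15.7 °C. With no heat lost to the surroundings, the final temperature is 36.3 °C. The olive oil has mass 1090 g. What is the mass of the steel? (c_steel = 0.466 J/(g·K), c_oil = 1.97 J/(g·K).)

m ≈ 602 g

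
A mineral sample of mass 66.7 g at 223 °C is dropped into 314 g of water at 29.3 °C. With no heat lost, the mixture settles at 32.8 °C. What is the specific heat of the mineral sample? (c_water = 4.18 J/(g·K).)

c ≈ 0.362 J/(g·K)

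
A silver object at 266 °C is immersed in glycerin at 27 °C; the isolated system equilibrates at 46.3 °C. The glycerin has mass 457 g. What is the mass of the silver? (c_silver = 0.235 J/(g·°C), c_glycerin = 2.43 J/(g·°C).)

Let T be the final temperature. ΣQ_i = 0:
m·0.235·(46.3 − 266) + 457·2.43·(46.3 − 27) = 0
-51.63 m = -21433
m = -21433/-51.63 ≈ 415.1 g

m ≈ 415 g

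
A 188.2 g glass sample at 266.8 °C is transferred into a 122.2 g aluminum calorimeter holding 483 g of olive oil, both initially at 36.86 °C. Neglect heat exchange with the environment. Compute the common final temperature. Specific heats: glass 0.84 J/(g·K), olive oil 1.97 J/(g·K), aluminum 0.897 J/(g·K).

T_f ≈ 66.7 °C

Setting the total heat transfer to zero:
188.2×0.84×(T − 266.8) + 483×1.97×(T − 36.86) + 122.2×0.897×(T − 36.86) = 0
158.09(T − 266.8) + 951.51(T − 36.86) + 109.61(T − 36.86) = 0
1219.2 T = 81291
T = 81291/1219.2 ≈ 66.67 °C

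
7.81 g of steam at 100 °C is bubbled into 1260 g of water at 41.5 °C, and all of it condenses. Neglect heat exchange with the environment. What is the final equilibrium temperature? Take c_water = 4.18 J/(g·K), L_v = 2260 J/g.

T_f ≈ 45.2 °C

Energy conservation, ΣQ = 0:
latent heat released on condensation: 7.81·2260 = 17651; condensate cools 100→T: 7.81·4.18·(T − 100) = 32.65(T − 100); original water: 5266.8(T − 41.5)
5299.4 T = 17651 + 3264.6 + 218572 = 239487
T ≈ 45.19 °C, under the boiling point, so the assumption holds.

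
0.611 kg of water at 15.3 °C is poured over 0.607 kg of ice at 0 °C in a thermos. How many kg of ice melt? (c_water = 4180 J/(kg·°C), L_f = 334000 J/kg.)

Cooling the water to 0 °C releases 0.611·4180·15.3 = 39076 J.
Fully melting the ice requires m_ice L_f = 0.607·334000 = 202738 J.
That's not enough to melt it all — equilibrium is at 0 °C with ice remaining.
m_melted·334000 = 39076  ⇒  m_melted ≈ 0.117 kg.

m_melted ≈ 0.117 kg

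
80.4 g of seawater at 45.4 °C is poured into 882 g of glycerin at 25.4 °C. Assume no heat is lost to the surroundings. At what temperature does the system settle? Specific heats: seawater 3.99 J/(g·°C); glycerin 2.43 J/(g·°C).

T_f ≈ 28.0 °C

T_f = Σ m_i c_i T_i / Σ m_i c_i:
T_f = (320.8×45.4 + 2143.3×25.4) / (320.8 + 2143.3)
    = 69003 / 2464.1 ≈ 28.00 °C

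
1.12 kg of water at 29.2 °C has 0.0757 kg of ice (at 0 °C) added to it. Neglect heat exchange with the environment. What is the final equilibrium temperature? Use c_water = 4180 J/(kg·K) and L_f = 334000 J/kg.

T_f ≈ 22.3 °C

Taking heat into each body as positive, Σ m c ΔT = 0:
latent heat to melt: 0.0757×334000 = 25284
  warm the meltwater: 316.43 T
  water cools: 1.12×4180×(T − 29.2) = 4681.6(T − 29.2)
4998 T = 136703 − 25284 = 111419
T ≈ 22.29 °C. Since T > 0 °C, the all-ice-melts assumption holds.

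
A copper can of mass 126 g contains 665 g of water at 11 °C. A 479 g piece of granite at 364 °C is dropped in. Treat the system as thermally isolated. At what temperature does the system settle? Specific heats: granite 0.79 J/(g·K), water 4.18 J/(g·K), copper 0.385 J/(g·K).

T_f ≈ 52.7 °C

Taking heat into each body as positive, Σ m c ΔT = 0:
479·0.79·(T − 364) + 665·4.18·(T − 11) + 126·0.385·(T − 11) = 0
(378.41 + 2779.7 + 48.51) T = 378.41·364 + 2779.7·11 + 48.51·11
T ≈ 52.66 °C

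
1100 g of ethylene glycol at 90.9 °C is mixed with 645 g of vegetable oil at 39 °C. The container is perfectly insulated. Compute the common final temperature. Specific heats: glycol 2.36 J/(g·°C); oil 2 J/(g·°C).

T_f ≈ 73.7 °C

Heat lost by the glycol equals heat gained by the oil:
1100·2.36·(90.9 − T) = 645·2·(T − 39)
2596(90.9 − T) = 1290(T − 39)
3886 T = 286286  ⇒  T ≈ 73.67 °C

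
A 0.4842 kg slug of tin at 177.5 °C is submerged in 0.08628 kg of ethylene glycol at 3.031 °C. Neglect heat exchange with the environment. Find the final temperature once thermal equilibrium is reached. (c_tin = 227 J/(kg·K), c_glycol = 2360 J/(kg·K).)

T_f is the heat-capacity-weighted average of the initial temperatures:
T_f = (109.91*177.5 + 203.62*3.031) / (109.91 + 203.62)
    = 20127 / 313.53 ≈ 64.19 °C

T_f ≈ 64.2 °C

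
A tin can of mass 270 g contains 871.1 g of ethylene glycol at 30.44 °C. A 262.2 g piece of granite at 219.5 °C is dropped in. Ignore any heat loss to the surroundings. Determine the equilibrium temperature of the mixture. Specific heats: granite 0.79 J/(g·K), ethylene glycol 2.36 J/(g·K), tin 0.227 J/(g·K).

Conservation of energy gives ΣQ = 0:
262.2·0.79·(T − 219.5) + 871.1·2.36·(T − 30.44) + 270·0.227·(T − 30.44) = 0
2324.2 T = 109911
T ≈ 47.29 °C

T_f ≈ 47.3 °C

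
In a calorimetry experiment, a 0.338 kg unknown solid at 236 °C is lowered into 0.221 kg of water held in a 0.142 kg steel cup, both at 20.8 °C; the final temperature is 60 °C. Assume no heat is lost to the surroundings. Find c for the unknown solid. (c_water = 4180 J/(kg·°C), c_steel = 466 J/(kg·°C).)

c ≈ 652 J/(kg·°C)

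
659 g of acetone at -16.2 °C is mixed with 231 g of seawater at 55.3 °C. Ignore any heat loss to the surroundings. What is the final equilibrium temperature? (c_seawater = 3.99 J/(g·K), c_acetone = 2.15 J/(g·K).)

T_f ≈ 12.0 °C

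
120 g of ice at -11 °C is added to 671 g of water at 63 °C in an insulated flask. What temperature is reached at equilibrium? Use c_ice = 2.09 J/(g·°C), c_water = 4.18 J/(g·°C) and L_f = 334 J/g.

T_f ≈ 40.5 °C

Let T be the final temperature. ΣQ_i = 0:
warm ice to 0 °C: 120×2.09×(0 − (-11)) = 2758.8
  latent heat to melt: 120×334 = 40080
  warm the meltwater: 501.6 T
  water: 2804.8(T − 63)
3306.4 T = 176701 − 42839 = 133862
T ≈ 40.49 °C — above 0 °C, consistent with complete melting.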